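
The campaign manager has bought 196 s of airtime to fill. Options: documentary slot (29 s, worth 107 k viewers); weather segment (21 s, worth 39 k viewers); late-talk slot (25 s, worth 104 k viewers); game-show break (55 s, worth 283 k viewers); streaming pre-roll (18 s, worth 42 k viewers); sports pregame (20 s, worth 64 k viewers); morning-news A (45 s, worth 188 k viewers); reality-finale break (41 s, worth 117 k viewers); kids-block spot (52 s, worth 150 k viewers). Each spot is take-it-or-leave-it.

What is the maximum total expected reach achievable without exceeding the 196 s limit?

Greedy by ratio would take documentary slot + late-talk slot + game-show break + streaming pre-roll + sports pregame + morning-news A: 192 s used, total 788.
Dropping streaming pre-roll and sports pregame frees 38 s; slotting in reality-finale break (41 s) lifts the total to 799 at 195 s.
The spare 1 s is too small for any remaining spot, and no exchange beats 799.

799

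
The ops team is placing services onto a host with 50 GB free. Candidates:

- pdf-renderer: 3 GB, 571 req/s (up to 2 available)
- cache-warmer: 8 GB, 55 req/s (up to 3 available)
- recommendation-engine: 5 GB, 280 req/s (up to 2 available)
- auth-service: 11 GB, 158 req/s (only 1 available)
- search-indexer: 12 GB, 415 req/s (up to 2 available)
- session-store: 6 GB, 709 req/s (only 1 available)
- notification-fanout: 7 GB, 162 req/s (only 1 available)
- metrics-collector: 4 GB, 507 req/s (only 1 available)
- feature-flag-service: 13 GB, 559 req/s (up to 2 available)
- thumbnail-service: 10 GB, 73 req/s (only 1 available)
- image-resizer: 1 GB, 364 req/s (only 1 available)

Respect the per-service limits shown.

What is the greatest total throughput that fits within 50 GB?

4120

By throughput per GB: image-resizer 364.00, pdf-renderer 190.33, metrics-collector 126.75, session-store 118.17 lead.
Filling by ratio: 2×pdf-renderer + 2×recommendation-engine + session-store + notification-fanout + metrics-collector + feature-flag-service + image-resizer for 4003, with 3 GB left unused.
Dropping recommendation-engine and notification-fanout frees 12 GB; slotting in feature-flag-service (13 GB) lifts the total to 4120 at 48 GB.
Every other selection either busts 50 GB or exceeds an availability limit or fails to beat 4120.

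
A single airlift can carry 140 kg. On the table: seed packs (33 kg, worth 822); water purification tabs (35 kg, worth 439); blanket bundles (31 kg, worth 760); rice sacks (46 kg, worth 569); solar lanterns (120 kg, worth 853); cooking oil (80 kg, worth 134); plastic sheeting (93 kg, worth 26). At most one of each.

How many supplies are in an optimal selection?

Optimal total is 2151.
For example seed packs + blanket bundles + rice sacks achieves it, using 110 kg.
Any selection reaching 2151 contains exactly 3 supplies.

3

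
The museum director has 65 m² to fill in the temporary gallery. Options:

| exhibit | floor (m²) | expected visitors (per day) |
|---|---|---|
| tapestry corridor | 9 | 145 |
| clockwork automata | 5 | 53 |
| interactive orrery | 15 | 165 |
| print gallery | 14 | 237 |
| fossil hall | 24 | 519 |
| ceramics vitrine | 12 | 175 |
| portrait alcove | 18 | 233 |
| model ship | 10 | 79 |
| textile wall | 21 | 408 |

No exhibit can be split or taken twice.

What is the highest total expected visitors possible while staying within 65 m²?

Density check — fossil hall 21.62, textile wall 19.43, print gallery 16.93, tapestry corridor 16.11 are the best per m².
Taking clockwork automata + print gallery + fossil hall + textile wall: 64 m² used, 1217 in expected visitors.
Every other selection either busts 65 m² or fails to beat 1217.

1217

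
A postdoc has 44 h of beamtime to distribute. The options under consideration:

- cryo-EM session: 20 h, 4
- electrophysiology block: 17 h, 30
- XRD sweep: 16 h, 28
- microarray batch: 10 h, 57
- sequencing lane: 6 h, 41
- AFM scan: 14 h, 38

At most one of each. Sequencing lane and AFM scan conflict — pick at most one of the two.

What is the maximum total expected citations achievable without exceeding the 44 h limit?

Ranking by ratio (expected citations/h): sequencing lane 6.83, microarray batch 5.70, AFM scan 2.71.
Best packing: electrophysiology block + microarray batch + sequencing lane — 33 h, 128 total.

128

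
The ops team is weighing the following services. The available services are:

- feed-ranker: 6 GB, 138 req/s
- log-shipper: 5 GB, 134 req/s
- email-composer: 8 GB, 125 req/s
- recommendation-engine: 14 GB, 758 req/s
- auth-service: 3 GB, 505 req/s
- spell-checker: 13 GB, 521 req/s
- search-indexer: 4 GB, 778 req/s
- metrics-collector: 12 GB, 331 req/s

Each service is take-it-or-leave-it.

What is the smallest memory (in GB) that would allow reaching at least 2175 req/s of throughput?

26

Need the lightest bundle worth ≥ 2175.
log-shipper + recommendation-engine + auth-service + search-indexer reaches 2175 using 26 GB.
Any bundle with less than 26 GB falls short of 2175.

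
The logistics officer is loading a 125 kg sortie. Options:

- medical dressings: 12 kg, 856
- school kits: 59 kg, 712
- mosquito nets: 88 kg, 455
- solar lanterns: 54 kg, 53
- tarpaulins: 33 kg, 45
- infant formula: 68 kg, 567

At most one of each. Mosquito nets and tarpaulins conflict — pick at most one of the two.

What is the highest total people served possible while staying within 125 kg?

Taking the top-ratio supplies first gives medical dressings + school kits + tarpaulins for 1613 (104 kg).
Replace tarpaulins with solar lanterns: the trade gains 8 net, giving 1621 at 125 kg.
Nothing else feasible within 125 kg beats 1621.

1621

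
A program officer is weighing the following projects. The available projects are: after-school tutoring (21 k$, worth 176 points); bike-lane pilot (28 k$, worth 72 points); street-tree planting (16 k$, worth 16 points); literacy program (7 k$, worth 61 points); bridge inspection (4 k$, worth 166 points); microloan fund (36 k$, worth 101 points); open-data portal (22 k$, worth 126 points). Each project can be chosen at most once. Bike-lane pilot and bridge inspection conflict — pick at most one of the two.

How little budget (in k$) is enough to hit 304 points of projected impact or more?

Look for the lowest-budget combination reaching 304.
after-school tutoring + bridge inspection reaches 342 using 25 k$.
Any bundle with less than 25 k$ falls short of 304.

25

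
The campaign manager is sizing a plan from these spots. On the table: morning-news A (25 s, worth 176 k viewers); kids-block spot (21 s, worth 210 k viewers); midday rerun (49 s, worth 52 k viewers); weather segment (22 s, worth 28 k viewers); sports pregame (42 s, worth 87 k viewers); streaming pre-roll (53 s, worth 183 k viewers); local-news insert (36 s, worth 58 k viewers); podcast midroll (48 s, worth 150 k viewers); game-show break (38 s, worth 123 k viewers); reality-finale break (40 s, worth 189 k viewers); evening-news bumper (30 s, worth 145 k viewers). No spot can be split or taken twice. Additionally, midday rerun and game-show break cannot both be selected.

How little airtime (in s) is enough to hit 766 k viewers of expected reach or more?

152

Need the lightest bundle worth ≥ 766.
Taking morning-news A + kids-block spot + local-news insert + reality-finale break + evening-news bumper gives 778 (≥ 766) for 152 s.
No combination under 152 s hits 766.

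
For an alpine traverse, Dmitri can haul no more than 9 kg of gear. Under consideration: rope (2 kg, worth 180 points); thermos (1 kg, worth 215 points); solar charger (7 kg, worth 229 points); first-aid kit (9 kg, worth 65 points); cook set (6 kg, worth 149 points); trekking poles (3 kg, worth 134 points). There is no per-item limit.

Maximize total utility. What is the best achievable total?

1935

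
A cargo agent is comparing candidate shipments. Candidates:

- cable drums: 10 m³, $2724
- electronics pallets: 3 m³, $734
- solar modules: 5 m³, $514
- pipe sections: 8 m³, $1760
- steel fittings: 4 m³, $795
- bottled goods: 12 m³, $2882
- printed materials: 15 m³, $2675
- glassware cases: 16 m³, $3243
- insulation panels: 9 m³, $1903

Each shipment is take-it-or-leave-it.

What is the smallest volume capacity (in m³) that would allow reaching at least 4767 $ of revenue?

21

Need the lightest bundle worth ≥ 4767.
cable drums + electronics pallets + pipe sections: 5218 revenue at 21 m³.
No combination under 21 m³ hits 4767.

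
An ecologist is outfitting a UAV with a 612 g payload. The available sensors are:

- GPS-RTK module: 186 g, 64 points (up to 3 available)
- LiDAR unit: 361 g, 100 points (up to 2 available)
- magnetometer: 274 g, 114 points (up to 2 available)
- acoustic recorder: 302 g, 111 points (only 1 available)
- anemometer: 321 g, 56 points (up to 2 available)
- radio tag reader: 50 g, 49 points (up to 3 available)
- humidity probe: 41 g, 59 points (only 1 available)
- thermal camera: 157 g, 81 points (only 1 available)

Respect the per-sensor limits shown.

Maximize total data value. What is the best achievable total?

Taking the top-ratio sensors first gives GPS-RTK module + 3×radio tag reader + humidity probe + thermal camera for 351 (534 g).
Replace GPS-RTK module and radio tag reader with magnetometer: the trade gains 1 net, giving 352 at 572 g.
No other feasible combination exceeds 352.

352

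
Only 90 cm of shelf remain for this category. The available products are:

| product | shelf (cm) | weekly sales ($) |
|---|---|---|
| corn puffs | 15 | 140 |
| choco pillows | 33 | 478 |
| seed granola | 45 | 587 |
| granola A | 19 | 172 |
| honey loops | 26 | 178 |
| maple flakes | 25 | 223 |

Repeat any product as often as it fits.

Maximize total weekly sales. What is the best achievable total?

1174

Ranking by ratio (weekly sales/cm): choco pillows 14.48, seed granola 13.04, corn puffs 9.33.
Greedy by ratio would take corn puffs + 2×choco pillows: 81 cm used, total 1096.
Replace corn puffs and 2×choco pillows with 2×seed granola: the trade gains 78 net, giving 1174 at 90 cm.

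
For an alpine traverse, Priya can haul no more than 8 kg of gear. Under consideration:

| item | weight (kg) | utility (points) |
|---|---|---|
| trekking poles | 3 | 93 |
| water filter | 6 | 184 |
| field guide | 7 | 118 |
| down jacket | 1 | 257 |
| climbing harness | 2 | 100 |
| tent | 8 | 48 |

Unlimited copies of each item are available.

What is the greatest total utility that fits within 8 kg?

2056

Ranking by ratio (utility/kg): down jacket 257.00, climbing harness 50.00, trekking poles 31.00, water filter 30.67.
8×down jacket uses 8 of the 8 kg and totals 2056.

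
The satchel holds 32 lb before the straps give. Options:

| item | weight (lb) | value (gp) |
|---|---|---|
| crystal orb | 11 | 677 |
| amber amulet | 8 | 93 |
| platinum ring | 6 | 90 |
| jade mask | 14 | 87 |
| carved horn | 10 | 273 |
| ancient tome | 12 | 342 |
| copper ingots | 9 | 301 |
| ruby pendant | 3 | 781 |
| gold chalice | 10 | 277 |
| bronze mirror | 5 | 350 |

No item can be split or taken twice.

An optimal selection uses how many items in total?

The maximum value within 32 lb is 2150.
For example crystal orb + ancient tome + ruby pendant + bronze mirror achieves it, using 31 lb.
Every optimal selection uses 4 items.

4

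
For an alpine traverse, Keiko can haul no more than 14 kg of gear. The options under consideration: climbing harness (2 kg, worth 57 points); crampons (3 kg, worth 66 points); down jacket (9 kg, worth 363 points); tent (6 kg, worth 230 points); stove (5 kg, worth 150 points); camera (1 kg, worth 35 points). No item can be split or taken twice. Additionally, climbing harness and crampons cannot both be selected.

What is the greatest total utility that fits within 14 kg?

513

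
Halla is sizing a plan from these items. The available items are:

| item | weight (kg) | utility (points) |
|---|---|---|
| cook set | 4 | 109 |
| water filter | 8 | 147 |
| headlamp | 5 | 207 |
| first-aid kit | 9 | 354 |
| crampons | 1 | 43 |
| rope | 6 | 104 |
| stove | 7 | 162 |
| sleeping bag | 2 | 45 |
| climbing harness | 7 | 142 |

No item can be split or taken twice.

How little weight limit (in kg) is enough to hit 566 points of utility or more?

Need the lightest bundle worth ≥ 566.
headlamp + first-aid kit + crampons: 604 utility at 15 kg.
No combination under 15 kg hits 566.

15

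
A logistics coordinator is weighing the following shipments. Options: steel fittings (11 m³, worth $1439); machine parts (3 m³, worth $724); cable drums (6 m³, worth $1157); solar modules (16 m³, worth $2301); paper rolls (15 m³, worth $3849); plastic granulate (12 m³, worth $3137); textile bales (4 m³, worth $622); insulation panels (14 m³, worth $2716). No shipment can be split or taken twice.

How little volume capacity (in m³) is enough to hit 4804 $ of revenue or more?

21

Minimise m³ subject to total revenue ≥ 4804.
cable drums + paper rolls reaches 5006 using 21 m³.
No combination under 21 m³ hits 4804.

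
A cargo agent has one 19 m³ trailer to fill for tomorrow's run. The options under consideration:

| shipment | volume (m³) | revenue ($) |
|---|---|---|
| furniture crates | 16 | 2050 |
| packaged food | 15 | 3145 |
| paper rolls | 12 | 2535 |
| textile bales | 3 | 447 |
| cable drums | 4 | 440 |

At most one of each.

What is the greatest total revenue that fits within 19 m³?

3592

Taking the top-ratio shipments first gives paper rolls + textile bales + cable drums for 3422 (19 m³).
Replace paper rolls and cable drums with packaged food: the trade gains 170 net, giving 3592 at 18 m³.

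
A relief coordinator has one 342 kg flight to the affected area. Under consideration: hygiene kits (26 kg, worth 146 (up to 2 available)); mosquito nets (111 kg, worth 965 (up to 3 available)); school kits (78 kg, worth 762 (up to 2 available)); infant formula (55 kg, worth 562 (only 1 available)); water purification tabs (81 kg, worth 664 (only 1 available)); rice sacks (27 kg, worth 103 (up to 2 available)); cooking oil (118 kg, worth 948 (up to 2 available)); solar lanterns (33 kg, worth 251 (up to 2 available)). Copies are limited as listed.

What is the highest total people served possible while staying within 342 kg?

3051

Taking mosquito nets + 2×school kits + infant formula: 322 kg used, 3051 in people served.
That's the maximum — no swap from here does better than 3051.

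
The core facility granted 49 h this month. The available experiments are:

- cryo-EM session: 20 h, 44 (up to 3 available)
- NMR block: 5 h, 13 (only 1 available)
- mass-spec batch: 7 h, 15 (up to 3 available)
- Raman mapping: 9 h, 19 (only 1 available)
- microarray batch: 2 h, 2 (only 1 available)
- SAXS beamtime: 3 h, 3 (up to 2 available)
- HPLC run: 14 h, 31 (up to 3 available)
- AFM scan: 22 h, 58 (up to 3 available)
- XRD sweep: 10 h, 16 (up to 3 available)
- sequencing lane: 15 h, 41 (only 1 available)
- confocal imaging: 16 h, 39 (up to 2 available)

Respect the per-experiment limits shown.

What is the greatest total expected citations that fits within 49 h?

129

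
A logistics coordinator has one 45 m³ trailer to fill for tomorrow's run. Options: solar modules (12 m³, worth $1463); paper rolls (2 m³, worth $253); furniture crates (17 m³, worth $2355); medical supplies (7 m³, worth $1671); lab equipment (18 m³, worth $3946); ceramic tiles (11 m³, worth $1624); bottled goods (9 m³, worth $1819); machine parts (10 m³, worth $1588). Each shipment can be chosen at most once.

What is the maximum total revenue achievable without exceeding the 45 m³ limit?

9060

A density-first pass picks medical supplies + lab equipment + bottled goods + machine parts — 9024 at 44 m³.
Replace machine parts with ceramic tiles: the trade gains 36 net, giving 9060 at 45 m³.
Nothing else within 45 m³ beats 9060.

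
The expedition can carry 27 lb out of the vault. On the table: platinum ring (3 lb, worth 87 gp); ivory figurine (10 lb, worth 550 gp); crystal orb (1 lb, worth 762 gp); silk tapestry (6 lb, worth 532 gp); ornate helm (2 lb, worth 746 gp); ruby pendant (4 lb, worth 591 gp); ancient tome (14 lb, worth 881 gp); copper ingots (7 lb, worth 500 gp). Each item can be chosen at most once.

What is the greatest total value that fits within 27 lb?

By value per lb: crystal orb 762.00, ornate helm 373.00, ruby pendant 147.75, silk tapestry 88.67 lead.
Filling by ratio: platinum ring + crystal orb + silk tapestry + ornate helm + ruby pendant + copper ingots for 3218, with 4 lb left unused.
The 10 lb tied up in platinum ring and copper ingots is better spent on ancient tome — total rises to 3512 (27 lb).
The closest alternative, platinum ring + ivory figurine + crystal orb + silk tapestry + ornate helm + ruby pendant, reaches only 3268.

3512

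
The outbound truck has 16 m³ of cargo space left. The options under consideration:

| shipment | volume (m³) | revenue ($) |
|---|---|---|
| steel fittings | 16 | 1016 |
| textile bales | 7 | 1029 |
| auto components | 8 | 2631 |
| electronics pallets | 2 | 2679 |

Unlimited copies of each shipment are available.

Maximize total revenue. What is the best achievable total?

21432

Best packing: 8×electronics pallets — 16 m³, 21432 total.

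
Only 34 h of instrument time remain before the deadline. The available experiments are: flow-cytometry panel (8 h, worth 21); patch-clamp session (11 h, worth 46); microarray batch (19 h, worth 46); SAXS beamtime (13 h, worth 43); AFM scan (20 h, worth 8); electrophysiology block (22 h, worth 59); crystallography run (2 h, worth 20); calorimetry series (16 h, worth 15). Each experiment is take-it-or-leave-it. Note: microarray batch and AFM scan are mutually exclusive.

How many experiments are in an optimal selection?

4

Best achievable expected citations is 130.
For example flow-cytometry panel + patch-clamp session + SAXS beamtime + crystallography run achieves it, using 34 h.
All optima have 4 experiments.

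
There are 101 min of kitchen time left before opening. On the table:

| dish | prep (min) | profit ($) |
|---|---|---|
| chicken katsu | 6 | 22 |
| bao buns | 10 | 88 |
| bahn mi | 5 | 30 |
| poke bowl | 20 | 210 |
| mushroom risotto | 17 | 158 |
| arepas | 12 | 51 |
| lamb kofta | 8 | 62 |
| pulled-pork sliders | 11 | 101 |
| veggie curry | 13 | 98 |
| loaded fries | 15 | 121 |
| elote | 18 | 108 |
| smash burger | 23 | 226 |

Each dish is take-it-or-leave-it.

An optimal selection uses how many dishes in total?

7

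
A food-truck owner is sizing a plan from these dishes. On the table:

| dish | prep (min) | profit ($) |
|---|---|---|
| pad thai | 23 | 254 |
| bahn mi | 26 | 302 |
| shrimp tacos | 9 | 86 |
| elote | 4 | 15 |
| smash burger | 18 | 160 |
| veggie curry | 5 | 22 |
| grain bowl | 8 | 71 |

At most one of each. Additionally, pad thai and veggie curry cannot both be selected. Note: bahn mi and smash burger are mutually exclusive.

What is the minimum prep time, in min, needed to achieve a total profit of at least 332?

Minimise min subject to total profit ≥ 332.
pad thai + shrimp tacos: 340 profit at 32 min.
Any bundle with less than 32 min falls short of 332.

32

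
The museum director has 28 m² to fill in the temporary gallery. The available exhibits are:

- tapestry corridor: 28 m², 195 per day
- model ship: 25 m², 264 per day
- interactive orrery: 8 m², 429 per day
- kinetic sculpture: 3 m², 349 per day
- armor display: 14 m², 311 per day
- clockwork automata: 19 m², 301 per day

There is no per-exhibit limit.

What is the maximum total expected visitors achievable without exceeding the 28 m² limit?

3141

Density check — kinetic sculpture 116.33, interactive orrery 53.62, armor display 22.21, clockwork automata 15.84 are the best per m².
Best packing: 9×kinetic sculpture — 27 m², 3141 total.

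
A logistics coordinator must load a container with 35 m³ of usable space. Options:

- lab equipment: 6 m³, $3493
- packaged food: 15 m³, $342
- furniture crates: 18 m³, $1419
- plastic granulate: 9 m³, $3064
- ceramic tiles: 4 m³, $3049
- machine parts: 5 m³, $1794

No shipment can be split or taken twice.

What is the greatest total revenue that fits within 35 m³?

11400

Ranking by ratio (revenue/m³): ceramic tiles 762.25, lab equipment 582.17, machine parts 358.80, plastic granulate 340.44.
The ratio ordering already packs tightly: lab equipment + plastic granulate + ceramic tiles + machine parts, 24 m³, 11400.
Next best is lab equipment + packaged food + plastic granulate + ceramic tiles at 9948 (34 m³) — short by 1452.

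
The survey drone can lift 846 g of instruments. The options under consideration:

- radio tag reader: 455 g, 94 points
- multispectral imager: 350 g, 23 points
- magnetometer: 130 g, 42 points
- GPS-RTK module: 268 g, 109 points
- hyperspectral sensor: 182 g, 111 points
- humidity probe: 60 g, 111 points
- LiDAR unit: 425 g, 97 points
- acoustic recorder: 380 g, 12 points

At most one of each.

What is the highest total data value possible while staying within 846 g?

373

Ranking by ratio (data value/g): humidity probe 1.85, hyperspectral sensor 0.61, GPS-RTK module 0.41.
Taking magnetometer + GPS-RTK module + hyperspectral sensor + humidity probe: 640 g used, 373 in data value.
An exhaustive check of the 256 subsets confirms 373.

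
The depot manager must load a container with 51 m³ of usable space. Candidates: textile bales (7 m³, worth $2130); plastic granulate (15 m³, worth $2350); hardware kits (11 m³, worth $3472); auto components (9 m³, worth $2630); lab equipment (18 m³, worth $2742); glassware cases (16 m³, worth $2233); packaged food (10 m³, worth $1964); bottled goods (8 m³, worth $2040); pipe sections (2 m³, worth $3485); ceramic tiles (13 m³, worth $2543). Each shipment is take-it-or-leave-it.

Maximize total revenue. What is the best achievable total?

16300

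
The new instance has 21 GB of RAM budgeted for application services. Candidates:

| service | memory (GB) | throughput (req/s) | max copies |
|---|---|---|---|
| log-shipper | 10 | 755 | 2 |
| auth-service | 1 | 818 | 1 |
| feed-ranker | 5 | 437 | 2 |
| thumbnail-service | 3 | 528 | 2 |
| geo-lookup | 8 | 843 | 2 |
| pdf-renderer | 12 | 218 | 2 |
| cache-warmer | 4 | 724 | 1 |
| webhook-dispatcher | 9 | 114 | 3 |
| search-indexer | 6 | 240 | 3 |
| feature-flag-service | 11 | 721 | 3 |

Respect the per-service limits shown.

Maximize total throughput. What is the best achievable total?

3472

The ratio heuristic lands on auth-service + 2×thumbnail-service + geo-lookup + cache-warmer (3441) but leaves 2 GB idle.
The 8 GB tied up in geo-lookup is better spent on 2×feed-ranker — total rises to 3472 (21 GB).
Every other selection either busts 21 GB or exceeds an availability limit or fails to beat 3472.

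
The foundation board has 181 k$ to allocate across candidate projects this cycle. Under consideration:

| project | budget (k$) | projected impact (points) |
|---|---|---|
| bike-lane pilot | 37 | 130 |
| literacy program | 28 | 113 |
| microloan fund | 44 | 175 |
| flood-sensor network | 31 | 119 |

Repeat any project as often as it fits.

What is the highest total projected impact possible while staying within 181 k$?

Ranking by ratio (projected impact/k$): literacy program 4.04, microloan fund 3.98, flood-sensor network 3.84.
Taking the top-ratio projects first gives 6×literacy program for 678 (168 k$).
The 168 k$ tied up in 6×literacy program is better spent on 2×microloan fund + 3×flood-sensor network — total rises to 707 (181 k$).
No other feasible combination exceeds 707.

707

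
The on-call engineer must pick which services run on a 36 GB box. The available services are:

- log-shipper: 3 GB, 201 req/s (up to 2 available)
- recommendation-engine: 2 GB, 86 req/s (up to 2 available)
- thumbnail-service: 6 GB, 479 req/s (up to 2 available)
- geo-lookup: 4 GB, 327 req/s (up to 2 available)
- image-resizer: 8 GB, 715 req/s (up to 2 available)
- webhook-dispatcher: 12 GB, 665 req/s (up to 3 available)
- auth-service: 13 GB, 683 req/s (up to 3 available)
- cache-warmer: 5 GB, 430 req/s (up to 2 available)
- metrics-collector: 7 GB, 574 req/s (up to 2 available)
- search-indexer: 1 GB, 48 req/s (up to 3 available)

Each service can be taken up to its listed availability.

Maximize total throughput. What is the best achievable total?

Density check — image-resizer 89.38, cache-warmer 86.00, metrics-collector 82.00, geo-lookup 81.75 are the best per GB.
Taking the top-ratio services first gives log-shipper + 2×image-resizer + 2×cache-warmer + metrics-collector for 3065 (36 GB).
Dropping log-shipper and metrics-collector frees 10 GB; slotting in thumbnail-service + geo-lookup (10 GB) lifts the total to 3096 at 36 GB.

3096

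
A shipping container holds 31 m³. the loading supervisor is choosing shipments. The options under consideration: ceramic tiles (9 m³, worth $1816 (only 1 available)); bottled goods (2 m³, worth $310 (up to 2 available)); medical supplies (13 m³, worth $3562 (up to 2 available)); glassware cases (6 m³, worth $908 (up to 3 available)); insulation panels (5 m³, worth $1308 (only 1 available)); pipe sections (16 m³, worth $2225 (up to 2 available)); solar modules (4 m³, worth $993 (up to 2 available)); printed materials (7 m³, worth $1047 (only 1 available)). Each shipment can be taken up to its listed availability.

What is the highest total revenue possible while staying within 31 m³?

8432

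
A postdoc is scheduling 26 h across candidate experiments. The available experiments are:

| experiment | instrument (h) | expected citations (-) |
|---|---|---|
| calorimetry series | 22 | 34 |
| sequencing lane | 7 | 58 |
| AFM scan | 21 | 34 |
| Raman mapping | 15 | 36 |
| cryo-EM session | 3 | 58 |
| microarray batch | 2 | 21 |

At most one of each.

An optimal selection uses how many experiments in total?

3

The maximum expected citations within 26 h is 152.
One optimal bundle: sequencing lane + Raman mapping + cryo-EM session (25 h).
Every optimal selection uses 3 experiments.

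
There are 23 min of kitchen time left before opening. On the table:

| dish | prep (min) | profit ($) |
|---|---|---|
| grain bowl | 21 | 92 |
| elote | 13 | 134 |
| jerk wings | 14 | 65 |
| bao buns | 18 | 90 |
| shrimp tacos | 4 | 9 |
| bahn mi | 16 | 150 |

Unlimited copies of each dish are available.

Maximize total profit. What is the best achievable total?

A density-first pass picks elote + 2×shrimp tacos — 152 at 21 min.
Replace elote and shrimp tacos with bahn mi: the trade gains 7 net, giving 159 at 20 min.
That's the maximum — no swap from here does better than 159.

159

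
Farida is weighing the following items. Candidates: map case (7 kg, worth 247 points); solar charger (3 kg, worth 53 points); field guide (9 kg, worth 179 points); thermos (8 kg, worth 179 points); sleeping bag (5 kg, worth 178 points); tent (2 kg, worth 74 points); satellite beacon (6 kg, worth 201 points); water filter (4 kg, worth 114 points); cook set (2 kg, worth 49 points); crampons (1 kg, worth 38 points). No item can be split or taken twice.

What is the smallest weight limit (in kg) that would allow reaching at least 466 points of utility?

14

Need the lightest bundle worth ≥ 466.
Taking map case + sleeping bag + tent gives 499 (≥ 466) for 14 kg.
Below 14 kg the best achievable stays under 466.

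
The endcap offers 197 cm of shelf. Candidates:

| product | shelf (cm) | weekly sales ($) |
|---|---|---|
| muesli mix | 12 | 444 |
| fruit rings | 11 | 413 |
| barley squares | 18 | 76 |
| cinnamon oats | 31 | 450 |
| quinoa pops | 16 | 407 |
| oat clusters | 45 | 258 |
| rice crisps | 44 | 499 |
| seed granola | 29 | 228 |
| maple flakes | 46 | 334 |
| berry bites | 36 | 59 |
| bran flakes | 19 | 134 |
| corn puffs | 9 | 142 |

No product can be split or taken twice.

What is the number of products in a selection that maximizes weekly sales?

8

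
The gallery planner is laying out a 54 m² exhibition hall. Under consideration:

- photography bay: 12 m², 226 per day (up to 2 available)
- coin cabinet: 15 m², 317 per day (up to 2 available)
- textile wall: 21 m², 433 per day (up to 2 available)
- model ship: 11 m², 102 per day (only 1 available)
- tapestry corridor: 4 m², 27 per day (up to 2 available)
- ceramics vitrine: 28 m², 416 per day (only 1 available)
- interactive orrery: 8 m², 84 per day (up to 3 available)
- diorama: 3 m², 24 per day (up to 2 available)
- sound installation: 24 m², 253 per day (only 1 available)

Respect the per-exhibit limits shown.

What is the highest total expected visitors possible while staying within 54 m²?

A density-first pass picks 2×coin cabinet + textile wall + diorama — 1091 at 54 m².
The 33 m² tied up in 2×coin cabinet and diorama is better spent on photography bay + textile wall — total rises to 1092 (54 m²).
Every other selection either busts 54 m² or exceeds an availability limit or fails to beat 1092.

1092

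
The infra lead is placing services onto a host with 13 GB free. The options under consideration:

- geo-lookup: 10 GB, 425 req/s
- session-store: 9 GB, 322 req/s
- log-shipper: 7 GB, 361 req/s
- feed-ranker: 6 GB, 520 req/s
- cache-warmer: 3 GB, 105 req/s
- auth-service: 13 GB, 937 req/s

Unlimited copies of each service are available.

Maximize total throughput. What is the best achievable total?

By throughput per GB: feed-ranker 86.67, auth-service 72.08, log-shipper 51.57 lead.
Best packing: 2×feed-ranker — 12 GB, 1040 total.
The spare 1 GB is too small for any remaining service, and no exchange beats 1040.

1040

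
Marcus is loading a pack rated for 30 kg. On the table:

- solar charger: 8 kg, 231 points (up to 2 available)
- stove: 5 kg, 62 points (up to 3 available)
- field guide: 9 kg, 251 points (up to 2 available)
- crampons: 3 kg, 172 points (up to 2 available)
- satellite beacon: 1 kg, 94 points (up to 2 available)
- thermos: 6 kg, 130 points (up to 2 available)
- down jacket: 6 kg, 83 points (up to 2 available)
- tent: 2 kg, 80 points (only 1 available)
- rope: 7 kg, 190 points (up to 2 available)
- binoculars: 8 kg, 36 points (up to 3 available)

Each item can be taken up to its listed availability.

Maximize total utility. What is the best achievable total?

1143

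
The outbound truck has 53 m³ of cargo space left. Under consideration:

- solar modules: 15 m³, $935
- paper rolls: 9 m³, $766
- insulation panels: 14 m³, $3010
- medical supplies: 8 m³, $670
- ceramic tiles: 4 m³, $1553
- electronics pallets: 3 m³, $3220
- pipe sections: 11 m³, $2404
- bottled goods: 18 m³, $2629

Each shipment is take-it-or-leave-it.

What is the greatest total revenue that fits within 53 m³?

The ratio ordering already packs tightly: insulation panels + ceramic tiles + electronics pallets + pipe sections + bottled goods, 50 m³, 12816.
Nothing else within 53 m³ beats 12816.

12816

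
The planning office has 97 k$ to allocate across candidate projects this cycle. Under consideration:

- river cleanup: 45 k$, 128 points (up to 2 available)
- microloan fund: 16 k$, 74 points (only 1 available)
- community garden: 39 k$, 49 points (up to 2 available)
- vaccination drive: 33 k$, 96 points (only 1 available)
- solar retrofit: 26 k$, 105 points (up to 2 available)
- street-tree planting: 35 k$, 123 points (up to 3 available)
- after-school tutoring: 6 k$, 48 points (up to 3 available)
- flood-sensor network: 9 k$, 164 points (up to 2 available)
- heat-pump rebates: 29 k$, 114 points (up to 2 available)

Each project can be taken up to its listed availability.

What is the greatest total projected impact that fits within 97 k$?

The ratio heuristic lands on microloan fund + solar retrofit + 3×after-school tutoring + 2×flood-sensor network (651) but leaves 19 k$ idle.
Replace microloan fund and solar retrofit with 2×heat-pump rebates: the trade gains 49 net, giving 700 at 94 k$.
That's the maximum — no swap from here does better than 700.

700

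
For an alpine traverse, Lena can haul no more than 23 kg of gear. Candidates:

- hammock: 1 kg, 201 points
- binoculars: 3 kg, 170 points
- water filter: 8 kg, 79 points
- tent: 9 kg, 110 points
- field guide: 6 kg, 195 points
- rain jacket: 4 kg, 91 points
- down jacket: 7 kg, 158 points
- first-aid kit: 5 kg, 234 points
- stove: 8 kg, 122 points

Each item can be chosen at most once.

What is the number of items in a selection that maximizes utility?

5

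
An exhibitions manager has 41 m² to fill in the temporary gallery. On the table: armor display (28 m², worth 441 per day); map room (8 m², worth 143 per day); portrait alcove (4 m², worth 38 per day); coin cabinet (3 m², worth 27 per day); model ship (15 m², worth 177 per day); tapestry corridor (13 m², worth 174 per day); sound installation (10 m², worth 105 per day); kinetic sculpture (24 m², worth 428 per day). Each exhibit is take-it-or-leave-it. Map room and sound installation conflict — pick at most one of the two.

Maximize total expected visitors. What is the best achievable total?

640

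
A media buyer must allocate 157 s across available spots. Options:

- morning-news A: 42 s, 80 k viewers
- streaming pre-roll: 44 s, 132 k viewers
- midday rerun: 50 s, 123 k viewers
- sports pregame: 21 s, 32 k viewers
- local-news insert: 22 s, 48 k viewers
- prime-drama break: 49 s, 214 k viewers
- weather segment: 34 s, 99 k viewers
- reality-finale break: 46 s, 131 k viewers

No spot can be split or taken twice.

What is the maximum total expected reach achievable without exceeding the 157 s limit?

493

The ratio ordering already packs tightly: streaming pre-roll + local-news insert + prime-drama break + weather segment, 149 s, 493.
The spare 8 s is too small for any remaining spot, and no exchange beats 493.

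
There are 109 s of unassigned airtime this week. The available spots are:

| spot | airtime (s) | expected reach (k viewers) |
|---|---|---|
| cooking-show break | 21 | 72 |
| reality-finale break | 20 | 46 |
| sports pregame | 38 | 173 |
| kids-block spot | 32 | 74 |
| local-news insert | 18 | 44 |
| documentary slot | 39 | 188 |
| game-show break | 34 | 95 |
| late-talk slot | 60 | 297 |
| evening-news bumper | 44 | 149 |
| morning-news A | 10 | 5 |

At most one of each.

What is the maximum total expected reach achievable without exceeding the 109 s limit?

490

Taking documentary slot + late-talk slot + morning-news A: 109 s used, 490 in expected reach.
The closest alternative, documentary slot + late-talk slot, reaches only 485.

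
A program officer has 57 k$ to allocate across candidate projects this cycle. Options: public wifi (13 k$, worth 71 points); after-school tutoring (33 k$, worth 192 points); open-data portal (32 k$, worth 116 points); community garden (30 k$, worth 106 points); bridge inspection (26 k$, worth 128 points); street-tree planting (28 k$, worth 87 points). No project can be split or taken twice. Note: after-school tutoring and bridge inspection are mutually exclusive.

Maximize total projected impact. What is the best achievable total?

Taking public wifi + after-school tutoring: 46 k$ used, 263 in projected impact.
The closest alternative, community garden + bridge inspection, reaches only 234.

263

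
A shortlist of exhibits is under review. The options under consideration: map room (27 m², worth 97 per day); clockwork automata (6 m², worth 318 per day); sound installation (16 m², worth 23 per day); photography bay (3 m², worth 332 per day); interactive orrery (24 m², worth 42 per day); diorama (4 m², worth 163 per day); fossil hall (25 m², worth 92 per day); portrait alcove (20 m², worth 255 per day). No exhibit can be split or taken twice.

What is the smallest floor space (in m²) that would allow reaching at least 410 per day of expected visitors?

7

Need the lightest bundle worth ≥ 410.
photography bay + diorama: 495 expected visitors at 7 m².
Any bundle with less than 7 m² falls short of 410.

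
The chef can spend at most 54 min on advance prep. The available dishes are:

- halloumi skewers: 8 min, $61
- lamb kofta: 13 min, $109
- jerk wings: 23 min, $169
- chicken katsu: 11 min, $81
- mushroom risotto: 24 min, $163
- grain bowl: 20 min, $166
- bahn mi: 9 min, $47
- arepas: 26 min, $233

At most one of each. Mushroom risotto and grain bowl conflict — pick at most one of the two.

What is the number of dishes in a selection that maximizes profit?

3

Optimal total is 460.
For example halloumi skewers + grain bowl + arepas achieves it, using 54 min.
Every optimal selection uses 3 dishes.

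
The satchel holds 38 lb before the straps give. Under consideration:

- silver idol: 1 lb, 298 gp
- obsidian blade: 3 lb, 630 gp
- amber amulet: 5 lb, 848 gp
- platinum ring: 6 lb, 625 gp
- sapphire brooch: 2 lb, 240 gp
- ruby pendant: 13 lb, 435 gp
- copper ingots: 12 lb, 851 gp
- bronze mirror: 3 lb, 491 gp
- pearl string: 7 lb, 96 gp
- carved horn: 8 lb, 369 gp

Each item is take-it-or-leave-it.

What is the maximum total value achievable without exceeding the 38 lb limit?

A density-first pass picks silver idol + obsidian blade + amber amulet + platinum ring + sapphire brooch + copper ingots + bronze mirror — 3983 at 32 lb.
Dropping sapphire brooch frees 2 lb; slotting in carved horn (8 lb) lifts the total to 4112 at 38 lb.
Every other selection either busts 38 lb or fails to beat 4112.

4112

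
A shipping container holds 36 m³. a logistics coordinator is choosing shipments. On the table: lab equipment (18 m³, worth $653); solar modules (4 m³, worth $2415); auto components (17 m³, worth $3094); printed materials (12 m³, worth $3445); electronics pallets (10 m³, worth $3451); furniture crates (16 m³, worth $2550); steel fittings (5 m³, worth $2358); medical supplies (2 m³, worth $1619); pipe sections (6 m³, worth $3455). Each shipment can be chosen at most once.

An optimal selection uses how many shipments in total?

Optimal total is 14385.
For example solar modules + printed materials + electronics pallets + medical supplies + pipe sections achieves it, using 34 m³.
Every optimal selection uses 5 shipments.

5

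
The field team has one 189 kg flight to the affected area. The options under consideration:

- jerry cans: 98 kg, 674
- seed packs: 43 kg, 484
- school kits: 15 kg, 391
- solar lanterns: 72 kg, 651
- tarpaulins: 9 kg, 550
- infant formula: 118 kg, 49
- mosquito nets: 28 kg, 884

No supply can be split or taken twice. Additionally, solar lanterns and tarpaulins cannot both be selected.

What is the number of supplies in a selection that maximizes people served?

Optimal total is 2592.
One optimal bundle: jerry cans + seed packs + tarpaulins + mosquito nets (178 kg).
All optima have 4 supplies.

4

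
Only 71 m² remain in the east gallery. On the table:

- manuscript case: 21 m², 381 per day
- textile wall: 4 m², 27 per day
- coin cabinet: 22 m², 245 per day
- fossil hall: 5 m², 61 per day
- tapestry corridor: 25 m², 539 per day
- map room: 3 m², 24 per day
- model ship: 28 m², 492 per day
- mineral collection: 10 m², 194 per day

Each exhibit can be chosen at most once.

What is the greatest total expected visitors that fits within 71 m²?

By expected visitors per m²: tapestry corridor 21.56, mineral collection 19.40, manuscript case 18.14, model ship 17.57 lead.
A density-first pass picks manuscript case + textile wall + fossil hall + tapestry corridor + map room + mineral collection — 1226 at 68 m².
Replace manuscript case and textile wall with model ship: the trade gains 84 net, giving 1310 at 71 m².

1310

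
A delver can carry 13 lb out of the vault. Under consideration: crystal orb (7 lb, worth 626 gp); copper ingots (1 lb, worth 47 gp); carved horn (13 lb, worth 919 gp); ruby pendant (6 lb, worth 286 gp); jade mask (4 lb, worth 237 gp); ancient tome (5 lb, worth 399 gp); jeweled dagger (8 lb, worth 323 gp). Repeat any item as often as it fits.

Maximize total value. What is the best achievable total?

Taking crystal orb + copper ingots + ancient tome: 13 lb used, 1072 in value.
Every other selection either busts 13 lb or fails to beat 1072.

1072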